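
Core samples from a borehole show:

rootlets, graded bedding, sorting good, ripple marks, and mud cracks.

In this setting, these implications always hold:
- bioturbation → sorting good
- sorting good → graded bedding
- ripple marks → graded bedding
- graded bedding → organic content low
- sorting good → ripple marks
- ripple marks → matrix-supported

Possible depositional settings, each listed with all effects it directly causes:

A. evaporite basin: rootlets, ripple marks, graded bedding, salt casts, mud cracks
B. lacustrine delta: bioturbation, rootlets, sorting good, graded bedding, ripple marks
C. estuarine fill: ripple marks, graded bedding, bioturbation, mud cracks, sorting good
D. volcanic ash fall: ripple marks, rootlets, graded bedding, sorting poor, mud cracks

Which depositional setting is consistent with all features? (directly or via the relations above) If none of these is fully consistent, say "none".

none

Testing each hypothesis:
(A) evaporite basin — rootlets +; graded bedding +; sorting good -; ripple marks +; mud cracks +
(B) lacustrine delta — rootlets +; graded bedding +; sorting good +; ripple marks +; mud cracks -
(C) estuarine fill — rootlets -; graded bedding +; sorting good +; ripple marks +; mud cracks +
(D) volcanic ash fall — fails on sorting good (predicts sorting poor, not sorting good)
Every candidate fails on at least one observation.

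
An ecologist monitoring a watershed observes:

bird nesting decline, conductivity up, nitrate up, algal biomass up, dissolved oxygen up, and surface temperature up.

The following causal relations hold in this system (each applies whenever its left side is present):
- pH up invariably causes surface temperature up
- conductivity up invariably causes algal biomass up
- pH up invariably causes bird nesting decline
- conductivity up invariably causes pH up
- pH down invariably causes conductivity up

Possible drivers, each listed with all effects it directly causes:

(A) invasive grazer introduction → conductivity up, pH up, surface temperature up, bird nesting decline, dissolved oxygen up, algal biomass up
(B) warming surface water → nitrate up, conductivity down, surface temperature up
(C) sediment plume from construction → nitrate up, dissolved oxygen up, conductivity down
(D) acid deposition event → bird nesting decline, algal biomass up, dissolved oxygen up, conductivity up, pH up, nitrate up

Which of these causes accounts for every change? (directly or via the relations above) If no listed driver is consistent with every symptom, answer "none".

D

Checking each candidate against the observations:
(A) invasive grazer introduction — bird nesting decline ✓; conductivity up ✓; nitrate up ✗; algal biomass up ✓; dissolved oxygen up ✓; surface temperature up ✓
(B) warming surface water — fails on bird nesting decline, conductivity up, algal biomass up, dissolved oxygen up (predicts conductivity down, not conductivity up)
(C) sediment plume from construction — bird nesting decline ✗; conductivity up ✗; nitrate up ✓; algal biomass up ✗; dissolved oxygen up ✓; surface temperature up ✗
(D) acid deposition event — bird nesting decline ✓; conductivity up ✓; nitrate up ✓; algal biomass up ✓; dissolved oxygen up ✓; surface temperature up ✓ (by pH up → surface temperature up)
(D) alone accounts for all the evidence.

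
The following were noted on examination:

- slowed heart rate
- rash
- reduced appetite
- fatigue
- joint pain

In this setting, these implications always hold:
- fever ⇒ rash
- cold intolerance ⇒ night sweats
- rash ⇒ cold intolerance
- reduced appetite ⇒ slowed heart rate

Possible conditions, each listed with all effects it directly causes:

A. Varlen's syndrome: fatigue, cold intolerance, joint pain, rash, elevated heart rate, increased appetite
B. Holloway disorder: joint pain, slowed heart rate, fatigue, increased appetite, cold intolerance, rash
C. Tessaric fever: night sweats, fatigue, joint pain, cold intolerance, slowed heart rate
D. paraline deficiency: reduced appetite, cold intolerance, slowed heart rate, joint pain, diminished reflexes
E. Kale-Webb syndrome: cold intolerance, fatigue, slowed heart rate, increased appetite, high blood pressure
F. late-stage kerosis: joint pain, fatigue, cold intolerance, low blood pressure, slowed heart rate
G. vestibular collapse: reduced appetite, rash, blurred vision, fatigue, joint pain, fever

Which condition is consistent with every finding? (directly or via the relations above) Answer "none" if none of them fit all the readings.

For each candidate, compare predicted effects to what was observed:
(A) Varlen's syndrome — slowed heart rate NO; rash yes; reduced appetite NO; fatigue yes; joint pain yes
(B) Holloway disorder — slowed heart rate yes; rash yes; reduced appetite NO; fatigue yes; joint pain yes
(C) Tessaric fever — does not account for rash, reduced appetite
(D) paraline deficiency — slowed heart rate yes; rash NO; reduced appetite yes; fatigue NO; joint pain yes
(E) Kale-Webb syndrome — slowed heart rate yes; rash NO; reduced appetite NO; fatigue yes; joint pain NO
(F) late-stage kerosis — slowed heart rate yes; rash NO; reduced appetite NO; fatigue yes; joint pain yes
(G) vestibular collapse — slowed heart rate yes (via reduced appetite → slowed heart rate); rash yes; reduced appetite yes; fatigue yes; joint pain yes
(G) is the only candidate with no mismatches.

G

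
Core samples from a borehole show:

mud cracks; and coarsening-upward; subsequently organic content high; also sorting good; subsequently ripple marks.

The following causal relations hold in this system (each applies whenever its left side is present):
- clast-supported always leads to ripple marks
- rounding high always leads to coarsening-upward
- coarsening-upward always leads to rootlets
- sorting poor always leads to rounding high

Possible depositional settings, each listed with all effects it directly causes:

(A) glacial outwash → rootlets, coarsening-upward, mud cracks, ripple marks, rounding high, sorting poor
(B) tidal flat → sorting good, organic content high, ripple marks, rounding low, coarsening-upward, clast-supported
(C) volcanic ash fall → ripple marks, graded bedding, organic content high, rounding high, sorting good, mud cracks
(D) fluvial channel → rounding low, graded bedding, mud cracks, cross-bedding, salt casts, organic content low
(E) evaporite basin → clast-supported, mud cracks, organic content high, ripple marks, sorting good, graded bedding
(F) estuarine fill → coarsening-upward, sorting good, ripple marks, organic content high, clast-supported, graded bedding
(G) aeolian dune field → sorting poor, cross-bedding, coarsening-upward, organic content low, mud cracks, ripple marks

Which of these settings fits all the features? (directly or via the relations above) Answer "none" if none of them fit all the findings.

Testing each hypothesis:
(A) glacial outwash — fails on organic content high, sorting good (predicts sorting poor, not sorting good)
(B) tidal flat — mud cracks miss; coarsening-upward match; organic content high match; sorting good match; ripple marks match
(C) volcanic ash fall — accounts for every observation (coarsening-upward through rounding high → coarsening-upward)
(D) fluvial channel — fails on coarsening-upward, organic content high, sorting good, ripple marks (predicts organic content low, not organic content high)
(E) evaporite basin — mud cracks match; coarsening-upward miss; organic content high match; sorting good match; ripple marks match
(F) estuarine fill — does not account for mud cracks
(G) aeolian dune field — fails on organic content high, sorting good (predicts organic content low, not organic content high; predicts sorting poor, not sorting good)
(C) alone accounts for all the evidence.

C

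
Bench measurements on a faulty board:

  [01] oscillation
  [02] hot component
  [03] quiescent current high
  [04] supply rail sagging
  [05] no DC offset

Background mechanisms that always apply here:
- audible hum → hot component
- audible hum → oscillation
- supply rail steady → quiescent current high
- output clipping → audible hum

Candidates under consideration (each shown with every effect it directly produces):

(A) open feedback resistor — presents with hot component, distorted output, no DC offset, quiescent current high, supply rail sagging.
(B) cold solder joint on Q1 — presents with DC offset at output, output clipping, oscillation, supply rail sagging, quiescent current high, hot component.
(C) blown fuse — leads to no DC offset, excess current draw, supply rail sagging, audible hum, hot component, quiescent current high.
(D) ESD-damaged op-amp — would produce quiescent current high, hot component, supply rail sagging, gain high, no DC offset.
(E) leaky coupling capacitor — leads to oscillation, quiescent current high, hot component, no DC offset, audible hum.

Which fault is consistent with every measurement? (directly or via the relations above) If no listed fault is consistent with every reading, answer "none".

C

Per-candidate check:
(A) open feedback resistor — oscillation NO; hot component yes; quiescent current high yes; supply rail sagging yes; no DC offset yes
(B) cold solder joint on Q1 — fails on no DC offset (predicts DC offset at output, not no DC offset)
(C) blown fuse — accounts for every observation (oscillation via audible hum → oscillation)
(D) ESD-damaged op-amp — oscillation NO; hot component yes; quiescent current high yes; supply rail sagging yes; no DC offset yes
(E) leaky coupling capacitor — does not account for supply rail sagging
Only (C) is consistent with every observation.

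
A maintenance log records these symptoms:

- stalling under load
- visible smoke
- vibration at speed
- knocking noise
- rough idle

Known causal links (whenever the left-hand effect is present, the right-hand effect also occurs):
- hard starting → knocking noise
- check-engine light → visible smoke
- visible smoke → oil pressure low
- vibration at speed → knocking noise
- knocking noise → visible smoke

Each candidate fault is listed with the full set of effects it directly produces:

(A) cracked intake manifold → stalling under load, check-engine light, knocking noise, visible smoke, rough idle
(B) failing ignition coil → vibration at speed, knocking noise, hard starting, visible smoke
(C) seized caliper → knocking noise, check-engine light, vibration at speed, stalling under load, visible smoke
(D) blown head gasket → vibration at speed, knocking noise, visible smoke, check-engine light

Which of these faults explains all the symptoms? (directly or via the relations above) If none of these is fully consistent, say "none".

For each candidate, compare predicted effects to what was observed:
(A) cracked intake manifold — does not account for vibration at speed
(B) failing ignition coil — does not account for stalling under load, rough idle
(C) seized caliper — stalling under load +; visible smoke +; vibration at speed +; knocking noise +; rough idle -
(D) blown head gasket — does not account for stalling under load, rough idle
No candidate is consistent with all observations.

none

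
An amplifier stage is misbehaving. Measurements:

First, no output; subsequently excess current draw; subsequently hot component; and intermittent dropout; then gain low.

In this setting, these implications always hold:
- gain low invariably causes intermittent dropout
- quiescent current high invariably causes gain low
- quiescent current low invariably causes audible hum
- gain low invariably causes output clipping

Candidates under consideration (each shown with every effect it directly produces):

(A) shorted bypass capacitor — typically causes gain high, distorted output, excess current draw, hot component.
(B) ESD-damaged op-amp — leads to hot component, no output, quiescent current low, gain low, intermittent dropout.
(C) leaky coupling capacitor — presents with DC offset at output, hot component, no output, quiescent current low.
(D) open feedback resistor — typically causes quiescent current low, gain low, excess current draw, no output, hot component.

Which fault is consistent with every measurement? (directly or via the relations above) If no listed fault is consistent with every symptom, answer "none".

Testing each hypothesis:
(A) shorted bypass capacitor — no output miss; excess current draw match; hot component match; intermittent dropout miss; gain low miss
(B) ESD-damaged op-amp — no output match; excess current draw miss; hot component match; intermittent dropout match; gain low match
(C) leaky coupling capacitor — no output match; excess current draw miss; hot component match; intermittent dropout miss; gain low miss
(D) open feedback resistor — accounts for every observation (intermittent dropout through gain low → intermittent dropout)
(D) alone accounts for all the evidence.

D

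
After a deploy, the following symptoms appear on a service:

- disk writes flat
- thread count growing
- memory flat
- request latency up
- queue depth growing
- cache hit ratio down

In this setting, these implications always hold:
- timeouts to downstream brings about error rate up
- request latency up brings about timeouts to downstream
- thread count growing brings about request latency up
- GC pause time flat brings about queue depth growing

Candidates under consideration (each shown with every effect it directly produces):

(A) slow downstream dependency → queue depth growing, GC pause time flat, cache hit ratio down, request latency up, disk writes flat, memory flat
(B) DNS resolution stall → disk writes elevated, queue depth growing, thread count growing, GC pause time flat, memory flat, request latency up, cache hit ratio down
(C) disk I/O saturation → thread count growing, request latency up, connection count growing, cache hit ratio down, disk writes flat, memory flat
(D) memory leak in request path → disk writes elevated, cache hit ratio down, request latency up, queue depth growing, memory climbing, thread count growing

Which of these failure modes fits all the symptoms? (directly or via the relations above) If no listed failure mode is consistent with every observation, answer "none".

Per-candidate check:
(A) slow downstream dependency — does not account for thread count growing
(B) DNS resolution stall — disk writes flat ✗; thread count growing ✓; memory flat ✓; request latency up ✓; queue depth growing ✓; cache hit ratio down ✓
(C) disk I/O saturation — disk writes flat ✓; thread count growing ✓; memory flat ✓; request latency up ✓; queue depth growing ✗; cache hit ratio down ✓
(D) memory leak in request path — fails on disk writes flat, memory flat (predicts disk writes elevated, not disk writes flat; predicts memory climbing, not memory flat)
No candidate is consistent with all observations.

none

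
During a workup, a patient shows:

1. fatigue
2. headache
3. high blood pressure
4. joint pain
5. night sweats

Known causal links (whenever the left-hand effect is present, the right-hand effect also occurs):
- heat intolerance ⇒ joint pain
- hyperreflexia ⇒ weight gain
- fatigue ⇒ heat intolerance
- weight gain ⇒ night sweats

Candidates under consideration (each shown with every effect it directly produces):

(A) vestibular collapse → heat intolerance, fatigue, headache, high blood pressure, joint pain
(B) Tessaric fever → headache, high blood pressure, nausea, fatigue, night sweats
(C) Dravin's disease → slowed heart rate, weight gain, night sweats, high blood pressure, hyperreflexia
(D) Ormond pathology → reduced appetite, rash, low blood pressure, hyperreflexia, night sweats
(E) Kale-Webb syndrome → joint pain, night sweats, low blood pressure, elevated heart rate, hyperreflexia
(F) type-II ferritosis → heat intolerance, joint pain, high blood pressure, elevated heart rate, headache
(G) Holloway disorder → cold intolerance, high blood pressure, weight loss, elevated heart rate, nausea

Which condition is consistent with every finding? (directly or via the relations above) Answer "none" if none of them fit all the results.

B

Checking each candidate against the observations:
(A) vestibular collapse — fatigue +; headache +; high blood pressure +; joint pain +; night sweats -
(B) Tessaric fever — accounts for every observation (joint pain by fatigue → heat intolerance → joint pain)
(C) Dravin's disease — fatigue -; headache -; high blood pressure +; joint pain -; night sweats +
(D) Ormond pathology — fails on fatigue, headache, high blood pressure, joint pain (predicts low blood pressure, not high blood pressure)
(E) Kale-Webb syndrome — fatigue -; headache -; high blood pressure -; joint pain +; night sweats +
(F) type-II ferritosis — does not account for fatigue, night sweats
(G) Holloway disorder — does not account for fatigue, headache, joint pain, night sweats
Only (B) is consistent with every observation.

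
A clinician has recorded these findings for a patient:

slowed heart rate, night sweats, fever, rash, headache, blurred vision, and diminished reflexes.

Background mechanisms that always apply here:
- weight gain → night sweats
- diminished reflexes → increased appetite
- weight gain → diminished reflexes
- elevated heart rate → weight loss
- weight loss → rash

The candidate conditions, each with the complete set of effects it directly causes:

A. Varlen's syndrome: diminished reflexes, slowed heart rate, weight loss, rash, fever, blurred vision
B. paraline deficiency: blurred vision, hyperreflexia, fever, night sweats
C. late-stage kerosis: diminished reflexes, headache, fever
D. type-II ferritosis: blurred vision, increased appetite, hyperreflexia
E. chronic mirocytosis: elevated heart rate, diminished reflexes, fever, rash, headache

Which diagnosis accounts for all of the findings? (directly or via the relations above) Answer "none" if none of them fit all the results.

For each candidate, compare predicted effects to what was observed:
(A) Varlen's syndrome — does not account for night sweats, headache
(B) paraline deficiency — slowed heart rate ✗; night sweats ✓; fever ✓; rash ✗; headache ✗; blurred vision ✓; diminished reflexes ✗
(C) late-stage kerosis — slowed heart rate ✗; night sweats ✗; fever ✓; rash ✗; headache ✓; blurred vision ✗; diminished reflexes ✓
(D) type-II ferritosis — slowed heart rate ✗; night sweats ✗; fever ✗; rash ✗; headache ✗; blurred vision ✓; diminished reflexes ✗
(E) chronic mirocytosis — slowed heart rate ✗; night sweats ✗; fever ✓; rash ✓; headache ✓; blurred vision ✗; diminished reflexes ✓
None of the listed candidates fits everything.

none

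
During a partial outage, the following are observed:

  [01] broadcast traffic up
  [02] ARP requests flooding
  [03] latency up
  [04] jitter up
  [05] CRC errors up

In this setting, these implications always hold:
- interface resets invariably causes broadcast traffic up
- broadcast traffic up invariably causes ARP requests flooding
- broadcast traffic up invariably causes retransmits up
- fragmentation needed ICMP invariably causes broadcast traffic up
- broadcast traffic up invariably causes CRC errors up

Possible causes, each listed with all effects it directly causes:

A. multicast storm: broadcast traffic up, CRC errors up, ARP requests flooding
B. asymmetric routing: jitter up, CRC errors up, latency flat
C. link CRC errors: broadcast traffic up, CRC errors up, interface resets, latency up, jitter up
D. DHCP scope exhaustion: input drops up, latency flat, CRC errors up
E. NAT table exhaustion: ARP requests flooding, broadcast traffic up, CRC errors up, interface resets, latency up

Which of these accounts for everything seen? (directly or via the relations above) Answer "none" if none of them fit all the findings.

C

Testing each hypothesis:
(A) multicast storm — does not account for latency up, jitter up
(B) asymmetric routing — broadcast traffic up miss; ARP requests flooding miss; latency up miss; jitter up match; CRC errors up match
(C) link CRC errors — accounts for every observation (ARP requests flooding via broadcast traffic up → ARP requests flooding)
(D) DHCP scope exhaustion — fails on broadcast traffic up, ARP requests flooding, latency up, jitter up (predicts latency flat, not latency up)
(E) NAT table exhaustion — broadcast traffic up match; ARP requests flooding match; latency up match; jitter up miss; CRC errors up match
(C) is the only candidate with no mismatches.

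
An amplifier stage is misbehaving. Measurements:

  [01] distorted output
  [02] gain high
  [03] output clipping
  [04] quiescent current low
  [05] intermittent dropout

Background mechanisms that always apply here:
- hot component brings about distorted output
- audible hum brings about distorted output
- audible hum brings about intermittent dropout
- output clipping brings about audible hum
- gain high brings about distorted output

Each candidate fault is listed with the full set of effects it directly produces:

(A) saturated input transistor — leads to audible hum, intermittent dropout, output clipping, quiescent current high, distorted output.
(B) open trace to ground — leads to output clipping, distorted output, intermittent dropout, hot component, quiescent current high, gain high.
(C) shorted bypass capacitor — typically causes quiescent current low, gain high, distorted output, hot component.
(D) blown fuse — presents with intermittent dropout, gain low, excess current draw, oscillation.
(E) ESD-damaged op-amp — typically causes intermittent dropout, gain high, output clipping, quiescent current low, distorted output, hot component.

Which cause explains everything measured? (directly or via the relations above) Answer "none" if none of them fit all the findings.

Checking each candidate against the observations:
(A) saturated input transistor — fails on gain high, quiescent current low (predicts quiescent current high, not quiescent current low)
(B) open trace to ground — fails on quiescent current low (predicts quiescent current high, not quiescent current low)
(C) shorted bypass capacitor — distorted output ✓; gain high ✓; output clipping ✗; quiescent current low ✓; intermittent dropout ✗
(D) blown fuse — fails on distorted output, gain high, output clipping, quiescent current low (predicts gain low, not gain high)
(E) ESD-damaged op-amp — distorted output ✓; gain high ✓; output clipping ✓; quiescent current low ✓; intermittent dropout ✓
(E) alone accounts for all the evidence.

E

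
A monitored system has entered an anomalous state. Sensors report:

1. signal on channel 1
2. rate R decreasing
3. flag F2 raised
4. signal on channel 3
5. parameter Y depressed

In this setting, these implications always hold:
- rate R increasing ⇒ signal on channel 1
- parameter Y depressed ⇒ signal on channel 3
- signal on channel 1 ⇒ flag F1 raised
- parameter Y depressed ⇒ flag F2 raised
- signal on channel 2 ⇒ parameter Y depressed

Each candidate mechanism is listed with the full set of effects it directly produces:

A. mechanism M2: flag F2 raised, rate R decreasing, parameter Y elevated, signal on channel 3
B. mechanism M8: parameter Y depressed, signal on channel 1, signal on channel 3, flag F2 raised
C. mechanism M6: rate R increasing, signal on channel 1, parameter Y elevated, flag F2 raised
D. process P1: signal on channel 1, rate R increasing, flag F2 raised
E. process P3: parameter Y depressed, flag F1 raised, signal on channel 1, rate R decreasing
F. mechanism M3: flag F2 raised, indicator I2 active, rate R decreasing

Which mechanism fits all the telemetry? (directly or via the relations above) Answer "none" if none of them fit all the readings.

For each candidate, compare predicted effects to what was observed:
(A) mechanism M2 — signal on channel 1 ✗; rate R decreasing ✓; flag F2 raised ✓; signal on channel 3 ✓; parameter Y depressed ✗
(B) mechanism M8 — signal on channel 1 ✓; rate R decreasing ✗; flag F2 raised ✓; signal on channel 3 ✓; parameter Y depressed ✓
(C) mechanism M6 — signal on channel 1 ✓; rate R decreasing ✗; flag F2 raised ✓; signal on channel 3 ✗; parameter Y depressed ✗
(D) process P1 — fails on rate R decreasing, signal on channel 3, parameter Y depressed (predicts rate R increasing, not rate R decreasing)
(E) process P3 — signal on channel 1 ✓; rate R decreasing ✓; flag F2 raised ✓ (by parameter Y depressed → flag F2 raised); signal on channel 3 ✓ (by parameter Y depressed → signal on channel 3); parameter Y depressed ✓
(F) mechanism M3 — does not account for signal on channel 1, signal on channel 3, parameter Y depressed
(E) is the only candidate with no mismatches.

E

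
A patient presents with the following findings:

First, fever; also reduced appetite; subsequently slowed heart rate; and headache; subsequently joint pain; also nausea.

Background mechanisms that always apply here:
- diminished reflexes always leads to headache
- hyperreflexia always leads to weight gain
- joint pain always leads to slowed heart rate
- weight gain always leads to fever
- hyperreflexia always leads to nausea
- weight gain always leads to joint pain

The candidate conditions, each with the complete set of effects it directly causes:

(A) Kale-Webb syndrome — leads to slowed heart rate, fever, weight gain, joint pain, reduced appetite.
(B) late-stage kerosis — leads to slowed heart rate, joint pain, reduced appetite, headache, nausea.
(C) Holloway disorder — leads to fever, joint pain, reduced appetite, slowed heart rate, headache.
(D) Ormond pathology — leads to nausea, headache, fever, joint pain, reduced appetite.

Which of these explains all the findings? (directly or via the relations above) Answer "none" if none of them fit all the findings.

D

Per-candidate check:
(A) Kale-Webb syndrome — fever match; reduced appetite match; slowed heart rate match; headache miss; joint pain match; nausea miss
(B) late-stage kerosis — does not account for fever
(C) Holloway disorder — does not account for nausea
(D) Ormond pathology — accounts for every observation (slowed heart rate via joint pain → slowed heart rate)
Only (D) is consistent with every observation.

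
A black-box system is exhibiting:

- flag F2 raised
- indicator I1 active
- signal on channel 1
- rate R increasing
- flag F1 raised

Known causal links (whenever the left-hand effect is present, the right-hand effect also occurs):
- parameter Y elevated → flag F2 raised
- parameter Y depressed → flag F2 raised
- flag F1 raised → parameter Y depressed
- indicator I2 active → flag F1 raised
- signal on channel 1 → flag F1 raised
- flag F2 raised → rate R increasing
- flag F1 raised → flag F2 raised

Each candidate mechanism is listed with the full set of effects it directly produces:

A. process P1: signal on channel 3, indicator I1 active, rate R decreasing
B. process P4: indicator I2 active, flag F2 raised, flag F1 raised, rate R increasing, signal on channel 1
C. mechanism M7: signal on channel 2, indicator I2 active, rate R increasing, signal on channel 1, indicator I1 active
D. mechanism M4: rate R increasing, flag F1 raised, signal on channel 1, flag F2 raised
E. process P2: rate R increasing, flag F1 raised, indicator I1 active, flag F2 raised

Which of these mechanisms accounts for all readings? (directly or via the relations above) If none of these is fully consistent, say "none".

C

Per-candidate check:
(A) process P1 — flag F2 raised miss; indicator I1 active match; signal on channel 1 miss; rate R increasing miss; flag F1 raised miss
(B) process P4 — flag F2 raised match; indicator I1 active miss; signal on channel 1 match; rate R increasing match; flag F1 raised match
(C) mechanism M7 — flag F2 raised match (by signal on channel 1 → flag F1 raised → flag F2 raised); indicator I1 active match; signal on channel 1 match; rate R increasing match; flag F1 raised match (by signal on channel 1 → flag F1 raised)
(D) mechanism M4 — does not account for indicator I1 active
(E) process P2 — does not account for signal on channel 1
(C) is the only candidate with no mismatches.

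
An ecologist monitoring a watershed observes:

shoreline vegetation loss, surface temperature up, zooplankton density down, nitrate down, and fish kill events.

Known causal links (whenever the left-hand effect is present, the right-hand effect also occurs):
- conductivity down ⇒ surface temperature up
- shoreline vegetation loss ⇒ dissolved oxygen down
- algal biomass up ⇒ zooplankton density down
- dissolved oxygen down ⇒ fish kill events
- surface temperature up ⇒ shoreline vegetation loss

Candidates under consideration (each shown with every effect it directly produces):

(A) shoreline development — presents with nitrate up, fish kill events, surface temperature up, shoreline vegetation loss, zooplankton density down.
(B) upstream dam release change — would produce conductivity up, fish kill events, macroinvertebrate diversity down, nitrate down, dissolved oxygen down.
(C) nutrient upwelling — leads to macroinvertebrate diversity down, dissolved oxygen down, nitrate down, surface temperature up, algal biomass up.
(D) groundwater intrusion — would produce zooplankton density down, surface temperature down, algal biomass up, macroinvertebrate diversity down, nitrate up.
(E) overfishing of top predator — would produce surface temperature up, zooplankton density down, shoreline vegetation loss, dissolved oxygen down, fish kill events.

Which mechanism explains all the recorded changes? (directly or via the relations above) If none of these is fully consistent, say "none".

Checking each candidate against the observations:
(A) shoreline development — shoreline vegetation loss yes; surface temperature up yes; zooplankton density down yes; nitrate down NO; fish kill events yes
(B) upstream dam release change — shoreline vegetation loss NO; surface temperature up NO; zooplankton density down NO; nitrate down yes; fish kill events yes
(C) nutrient upwelling — accounts for every observation (shoreline vegetation loss through surface temperature up → shoreline vegetation loss)
(D) groundwater intrusion — shoreline vegetation loss NO; surface temperature up NO; zooplankton density down yes; nitrate down NO; fish kill events NO
(E) overfishing of top predator — shoreline vegetation loss yes; surface temperature up yes; zooplankton density down yes; nitrate down NO; fish kill events yes
(C) is the only candidate with no mismatches.

C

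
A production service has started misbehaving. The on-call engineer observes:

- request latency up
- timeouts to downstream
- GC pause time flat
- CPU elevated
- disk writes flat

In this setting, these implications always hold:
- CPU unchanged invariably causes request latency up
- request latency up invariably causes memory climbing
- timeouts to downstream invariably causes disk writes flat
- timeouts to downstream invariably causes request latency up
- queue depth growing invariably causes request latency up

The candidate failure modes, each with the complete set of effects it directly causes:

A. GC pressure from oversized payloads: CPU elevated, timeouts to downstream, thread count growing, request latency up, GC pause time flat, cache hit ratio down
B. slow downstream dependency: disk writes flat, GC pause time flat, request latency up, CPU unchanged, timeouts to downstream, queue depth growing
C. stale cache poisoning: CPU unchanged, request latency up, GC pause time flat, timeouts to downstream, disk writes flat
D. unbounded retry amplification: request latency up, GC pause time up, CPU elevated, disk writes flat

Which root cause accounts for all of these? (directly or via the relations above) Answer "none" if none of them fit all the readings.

A

For each candidate, compare predicted effects to what was observed:
(A) GC pressure from oversized payloads — request latency up match; timeouts to downstream match; GC pause time flat match; CPU elevated match; disk writes flat match (via timeouts to downstream → disk writes flat)
(B) slow downstream dependency — request latency up match; timeouts to downstream match; GC pause time flat match; CPU elevated miss; disk writes flat match
(C) stale cache poisoning — request latency up match; timeouts to downstream match; GC pause time flat match; CPU elevated miss; disk writes flat match
(D) unbounded retry amplification — fails on timeouts to downstream, GC pause time flat (predicts GC pause time up, not GC pause time flat)
Only (A) is consistent with every observation.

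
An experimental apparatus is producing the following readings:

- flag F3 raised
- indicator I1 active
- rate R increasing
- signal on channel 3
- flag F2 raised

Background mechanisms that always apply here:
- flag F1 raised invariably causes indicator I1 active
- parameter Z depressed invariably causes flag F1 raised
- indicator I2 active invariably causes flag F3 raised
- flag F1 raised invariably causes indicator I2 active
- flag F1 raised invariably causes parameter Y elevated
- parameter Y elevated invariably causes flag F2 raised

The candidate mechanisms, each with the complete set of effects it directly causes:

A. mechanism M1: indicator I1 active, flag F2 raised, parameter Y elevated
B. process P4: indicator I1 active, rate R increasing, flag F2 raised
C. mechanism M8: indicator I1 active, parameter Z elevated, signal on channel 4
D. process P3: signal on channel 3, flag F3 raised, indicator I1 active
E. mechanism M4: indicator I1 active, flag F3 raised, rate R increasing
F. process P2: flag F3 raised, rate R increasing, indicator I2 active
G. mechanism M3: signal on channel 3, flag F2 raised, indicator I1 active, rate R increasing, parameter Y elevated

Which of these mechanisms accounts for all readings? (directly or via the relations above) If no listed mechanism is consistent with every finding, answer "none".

none

Per-candidate check:
(A) mechanism M1 — does not account for flag F3 raised, rate R increasing, signal on channel 3
(B) process P4 — does not account for flag F3 raised, signal on channel 3
(C) mechanism M8 — flag F3 raised NO; indicator I1 active yes; rate R increasing NO; signal on channel 3 NO; flag F2 raised NO
(D) process P3 — flag F3 raised yes; indicator I1 active yes; rate R increasing NO; signal on channel 3 yes; flag F2 raised NO
(E) mechanism M4 — does not account for signal on channel 3, flag F2 raised
(F) process P2 — flag F3 raised yes; indicator I1 active NO; rate R increasing yes; signal on channel 3 NO; flag F2 raised NO
(G) mechanism M3 — does not account for flag F3 raised
No candidate is consistent with all observations.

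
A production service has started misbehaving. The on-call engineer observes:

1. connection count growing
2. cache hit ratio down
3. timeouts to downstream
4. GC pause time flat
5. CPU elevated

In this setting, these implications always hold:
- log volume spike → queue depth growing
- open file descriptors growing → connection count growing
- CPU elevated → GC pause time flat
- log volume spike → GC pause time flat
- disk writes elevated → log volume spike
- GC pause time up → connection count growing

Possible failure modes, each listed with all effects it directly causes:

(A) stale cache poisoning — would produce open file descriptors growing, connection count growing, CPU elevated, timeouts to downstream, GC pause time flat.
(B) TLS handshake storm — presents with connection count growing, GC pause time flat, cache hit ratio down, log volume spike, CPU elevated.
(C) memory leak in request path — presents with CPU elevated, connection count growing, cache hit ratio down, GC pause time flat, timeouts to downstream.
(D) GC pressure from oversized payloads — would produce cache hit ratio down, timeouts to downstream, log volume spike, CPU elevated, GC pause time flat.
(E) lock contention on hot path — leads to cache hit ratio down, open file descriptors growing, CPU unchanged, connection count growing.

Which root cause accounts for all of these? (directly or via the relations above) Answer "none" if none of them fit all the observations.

Testing each hypothesis:
(A) stale cache poisoning — connection count growing +; cache hit ratio down -; timeouts to downstream +; GC pause time flat +; CPU elevated +
(B) TLS handshake storm — does not account for timeouts to downstream
(C) memory leak in request path — connection count growing +; cache hit ratio down +; timeouts to downstream +; GC pause time flat +; CPU elevated +
(D) GC pressure from oversized payloads — connection count growing -; cache hit ratio down +; timeouts to downstream +; GC pause time flat +; CPU elevated +
(E) lock contention on hot path — connection count growing +; cache hit ratio down +; timeouts to downstream -; GC pause time flat -; CPU elevated -
(C) is the only candidate with no mismatches.

C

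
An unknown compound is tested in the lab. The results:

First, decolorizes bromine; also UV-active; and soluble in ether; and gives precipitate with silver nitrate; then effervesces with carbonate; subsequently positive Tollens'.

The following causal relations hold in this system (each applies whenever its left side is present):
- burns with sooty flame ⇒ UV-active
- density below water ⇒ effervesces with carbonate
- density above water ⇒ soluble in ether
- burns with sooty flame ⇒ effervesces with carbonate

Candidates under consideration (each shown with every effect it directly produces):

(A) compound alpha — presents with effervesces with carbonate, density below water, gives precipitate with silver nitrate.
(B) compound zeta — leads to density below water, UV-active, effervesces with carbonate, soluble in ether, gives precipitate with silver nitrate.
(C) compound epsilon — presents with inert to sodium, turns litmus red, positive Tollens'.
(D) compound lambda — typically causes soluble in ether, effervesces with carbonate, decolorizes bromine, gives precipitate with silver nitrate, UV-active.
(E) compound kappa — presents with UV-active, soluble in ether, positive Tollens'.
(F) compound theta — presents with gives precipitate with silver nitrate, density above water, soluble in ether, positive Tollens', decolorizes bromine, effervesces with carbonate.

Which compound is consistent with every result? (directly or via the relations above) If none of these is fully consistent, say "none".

none

Testing each hypothesis:
(A) compound alpha — decolorizes bromine -; UV-active -; soluble in ether -; gives precipitate with silver nitrate +; effervesces with carbonate +; positive Tollens' -
(B) compound zeta — decolorizes bromine -; UV-active +; soluble in ether +; gives precipitate with silver nitrate +; effervesces with carbonate +; positive Tollens' -
(C) compound epsilon — does not account for decolorizes bromine, UV-active, soluble in ether, gives precipitate with silver nitrate, effervesces with carbonate
(D) compound lambda — does not account for positive Tollens'
(E) compound kappa — does not account for decolorizes bromine, gives precipitate with silver nitrate, effervesces with carbonate
(F) compound theta — decolorizes bromine +; UV-active -; soluble in ether +; gives precipitate with silver nitrate +; effervesces with carbonate +; positive Tollens' +
None of the listed candidates fits everything.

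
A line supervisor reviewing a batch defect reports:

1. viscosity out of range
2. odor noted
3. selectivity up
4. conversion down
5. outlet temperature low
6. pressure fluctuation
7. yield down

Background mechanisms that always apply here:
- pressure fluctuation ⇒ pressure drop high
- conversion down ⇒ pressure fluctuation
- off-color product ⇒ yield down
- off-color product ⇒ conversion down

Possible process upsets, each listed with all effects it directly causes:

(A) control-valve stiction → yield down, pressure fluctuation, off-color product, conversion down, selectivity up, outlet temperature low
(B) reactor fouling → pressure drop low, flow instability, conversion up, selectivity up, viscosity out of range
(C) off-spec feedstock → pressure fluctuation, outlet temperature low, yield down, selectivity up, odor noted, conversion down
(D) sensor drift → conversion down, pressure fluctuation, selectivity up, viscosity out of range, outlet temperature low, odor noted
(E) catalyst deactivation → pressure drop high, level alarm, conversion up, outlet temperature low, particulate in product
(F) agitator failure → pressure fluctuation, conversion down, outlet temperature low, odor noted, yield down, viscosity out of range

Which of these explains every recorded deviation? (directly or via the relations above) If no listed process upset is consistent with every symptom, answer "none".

none

Testing each hypothesis:
(A) control-valve stiction — viscosity out of range -; odor noted -; selectivity up +; conversion down +; outlet temperature low +; pressure fluctuation +; yield down +
(B) reactor fouling — fails on odor noted, conversion down, outlet temperature low, pressure fluctuation, yield down (predicts conversion up, not conversion down)
(C) off-spec feedstock — viscosity out of range -; odor noted +; selectivity up +; conversion down +; outlet temperature low +; pressure fluctuation +; yield down +
(D) sensor drift — does not account for yield down
(E) catalyst deactivation — viscosity out of range -; odor noted -; selectivity up -; conversion down -; outlet temperature low +; pressure fluctuation -; yield down -
(F) agitator failure — viscosity out of range +; odor noted +; selectivity up -; conversion down +; outlet temperature low +; pressure fluctuation +; yield down +
Every candidate fails on at least one observation.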